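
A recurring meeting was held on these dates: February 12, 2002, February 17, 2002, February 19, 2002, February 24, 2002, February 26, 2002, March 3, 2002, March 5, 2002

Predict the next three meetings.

Gaps: 5, 2, 5, 2, 5, 2 days — not constant, but cyclic with period 2.
The events fall on every Tuesday and Sunday.
Next Sunday: March 10, 2002.
Next Tuesday: March 12, 2002.
Next Sunday: March 17, 2002.

March 10, 2002; March 12, 2002; March 17, 2002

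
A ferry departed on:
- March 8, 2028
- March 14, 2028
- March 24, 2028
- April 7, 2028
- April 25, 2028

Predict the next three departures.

May 17, 2028; June 12, 2028; July 12, 2028

Intervals are 6, 10, 14, 18 days — an arithmetic progression with common difference 4.
Next gap: 22 days. April 25, 2028 + 22 days = May 17, 2028.
Next gap: 26 days. May 17, 2028 + 26 days = June 12, 2028.
Next gap: 30 days. June 12, 2028 + 30 days = July 12, 2028.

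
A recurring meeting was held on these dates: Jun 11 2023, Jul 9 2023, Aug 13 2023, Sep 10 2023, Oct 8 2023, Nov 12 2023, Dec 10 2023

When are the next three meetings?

These are Sundays at 28- or 35-day spacing (28, 35, 28, 28, 35, 28).
The pattern: 2nd Sunday of the month.
January 2024 — 2nd Sunday is Jan 14 2024.
2nd Sunday of February 2024: Feb 11 2024.
March 2024 — 2nd Sunday is Mar 10 2024.

Jan 14 2024, Feb 11 2024, Mar 10 2024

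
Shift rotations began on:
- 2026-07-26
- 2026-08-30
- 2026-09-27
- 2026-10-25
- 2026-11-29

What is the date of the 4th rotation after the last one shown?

Every date is a Sunday; gaps 35, 28, 28, 35 days.
Each is the last Sunday of its month (at least one falls on the 29th or later, ruling out '4th Sunday').
Last Sunday of December 2026: 2026-12-27.
January 2027 ends with Sunday 2027-01-31.
Last Sunday of February 2027: 2027-02-28.
Last Sunday of March 2027: 2027-03-28.

2027-03-28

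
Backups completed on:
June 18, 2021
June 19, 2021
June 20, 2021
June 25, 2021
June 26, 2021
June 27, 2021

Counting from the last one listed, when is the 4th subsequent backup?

The gap pattern 1, 1, 5, 1, 1 repeats every 3 events.
These are the Fridays, Saturdays and Sundays of each week.
Next Friday: July 2, 2021.
Next Saturday: July 3, 2021.
The following Sunday is July 4, 2021.
Next Friday: July 9, 2021.

July 9, 2021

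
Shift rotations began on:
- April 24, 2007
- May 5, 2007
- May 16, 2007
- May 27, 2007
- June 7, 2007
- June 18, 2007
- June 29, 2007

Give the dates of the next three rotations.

Every event comes 11 days after the last (11, 11, 11, 11, 11, 11).
June 29, 2007 + 11 days = July 10, 2007.
July 10, 2007 + 11 days = July 21, 2007.
July 21, 2007 + 11 days = August 1, 2007.

July 10, 2007; July 21, 2007; August 1, 2007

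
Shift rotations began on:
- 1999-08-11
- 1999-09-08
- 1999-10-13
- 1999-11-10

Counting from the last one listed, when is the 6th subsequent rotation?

These are Wednesdays at 28- or 35-day spacing (28, 35, 28).
The pattern: 2nd Wednesday of the month.
2nd Wednesday of December 1999: 1999-12-08.
January 2000 — 2nd Wednesday is 2000-01-12.
2nd Wednesday of February 2000: 2000-02-09.
2nd Wednesday of March 2000: 2000-03-08.
2nd Wednesday of April 2000: 2000-04-12.
May 2000 — 2nd Wednesday is 2000-05-10.

2000-05-10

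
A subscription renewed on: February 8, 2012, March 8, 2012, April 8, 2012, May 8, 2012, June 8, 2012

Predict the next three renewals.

Gaps: 29, 31, 30, 31 days — not constant. Every event is on the 8th of the month.
Pattern: the 8th of each month.
Next: July 2012 → July 8, 2012.
Next: August 2012 → August 8, 2012.
Next: September 2012 → September 8, 2012.

July 8, 2012; August 8, 2012; September 8, 2012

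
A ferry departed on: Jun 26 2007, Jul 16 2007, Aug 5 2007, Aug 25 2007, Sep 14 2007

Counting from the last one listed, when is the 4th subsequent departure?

Dec 3 2007

Gaps between consecutive events: 20, 20, 20, 20 days — a constant 20-day interval.
Sep 14 2007 + 20 days = Oct 4 2007.
Oct 4 2007 + 20 days = Oct 24 2007.
Oct 24 2007 + 20 days = Nov 13 2007.
Nov 13 2007 + 20 days = Dec 3 2007.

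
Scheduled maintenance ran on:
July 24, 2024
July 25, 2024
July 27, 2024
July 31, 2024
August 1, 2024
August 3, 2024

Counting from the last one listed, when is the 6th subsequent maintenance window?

August 17, 2024

The gap pattern 1, 2, 4, 1, 2 repeats every 3 events.
These are the Wednesdays, Thursdays and Saturdays of each week.
The following Wednesday is August 7, 2024.
Next Thursday: August 8, 2024.
Next Saturday: August 10, 2024.
The following Wednesday is August 14, 2024.
The following Thursday is August 15, 2024.
Next Saturday: August 17, 2024.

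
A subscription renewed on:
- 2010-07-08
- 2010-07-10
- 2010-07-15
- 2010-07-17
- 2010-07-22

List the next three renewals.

Every event lands on a Thursday or Saturday (gaps cycle 2, 5, 2, 5).
So the schedule is: every Thursday and Saturday.
The following Saturday is 2010-07-24.
Next Thursday: 2010-07-29.
Next Saturday: 2010-07-31.

2010-07-24, 2010-07-29, 2010-07-31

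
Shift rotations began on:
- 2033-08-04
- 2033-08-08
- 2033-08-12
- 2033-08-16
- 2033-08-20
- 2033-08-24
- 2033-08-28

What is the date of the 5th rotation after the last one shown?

Gaps between consecutive events: 4, 4, 4, 4, 4, 4 days — a constant 4-day interval.
2033-08-28 + 4 days = 2033-09-01.
2033-09-01 + 4 days = 2033-09-05.
2033-09-05 + 4 days = 2033-09-09.
2033-09-09 + 4 days = 2033-09-13.
2033-09-13 + 4 days = 2033-09-17.

2033-09-17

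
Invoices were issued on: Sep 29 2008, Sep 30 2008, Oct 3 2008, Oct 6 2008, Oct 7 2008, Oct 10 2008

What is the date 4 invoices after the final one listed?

Gaps: 1, 3, 3, 1, 3 days — not constant, but cyclic with period 3.
The events fall on every Monday, Tuesday and Friday.
Next Monday: Oct 13 2008.
Next Tuesday: Oct 14 2008.
The following Friday is Oct 17 2008.
Next Monday: Oct 20 2008.

Oct 20 2008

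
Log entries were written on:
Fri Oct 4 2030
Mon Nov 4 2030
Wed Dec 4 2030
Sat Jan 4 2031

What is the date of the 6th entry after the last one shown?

Fri Jul 4 2031

Each date is the 4th; the gaps (31, 30, 31) track the month lengths.
The rule is the 4th of each month.
February 2031: Tue Feb 4 2031.
March 2031: Tue Mar 4 2031.
April 2031: Fri Apr 4 2031.
May 2031: Sun May 4 2031.
June 2031: Wed Jun 4 2031.
Next: July 2031 → Fri Jul 4 2031.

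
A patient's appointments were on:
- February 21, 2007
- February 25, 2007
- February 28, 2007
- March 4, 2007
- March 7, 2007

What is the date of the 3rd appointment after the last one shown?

March 18, 2007

Every event lands on a Wednesday or Sunday (gaps cycle 4, 3, 4, 3).
So the schedule is: every Wednesday and Sunday.
Next Sunday: March 11, 2007.
The following Wednesday is March 14, 2007.
The following Sunday is March 18, 2007.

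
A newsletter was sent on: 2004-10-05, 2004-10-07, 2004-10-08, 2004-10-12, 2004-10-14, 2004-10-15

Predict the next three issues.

Gaps: 2, 1, 4, 2, 1 days — not constant, but cyclic with period 3.
The events fall on every Tuesday, Thursday and Friday.
The following Tuesday is 2004-10-19.
Next Thursday: 2004-10-21.
Next Friday: 2004-10-22.

2004-10-19, 2004-10-21, 2004-10-22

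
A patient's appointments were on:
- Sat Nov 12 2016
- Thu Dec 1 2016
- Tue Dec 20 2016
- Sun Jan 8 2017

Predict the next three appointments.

Fri Jan 27 2017, Wed Feb 15 2017, Mon Mar 6 2017

Every event comes 19 days after the last (19, 19, 19).
Sun Jan 8 2017 + 19 days = Fri Jan 27 2017.
Fri Jan 27 2017 + 19 days = Wed Feb 15 2017.
Wed Feb 15 2017 + 19 days = Mon Mar 6 2017.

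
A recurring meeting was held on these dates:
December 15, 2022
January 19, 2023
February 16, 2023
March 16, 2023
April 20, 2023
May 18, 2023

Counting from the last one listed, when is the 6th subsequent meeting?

These are Thursdays at 28- or 35-day spacing (35, 28, 28, 35, 28).
The pattern: 3rd Thursday of the month.
3rd Thursday of June 2023: June 15, 2023.
3rd Thursday of July 2023: July 20, 2023.
3rd Thursday of August 2023: August 17, 2023.
3rd Thursday of September 2023: September 21, 2023.
October 2023 — 3rd Thursday is October 19, 2023.
November 2023 — 3rd Thursday is November 16, 2023.

November 16, 2023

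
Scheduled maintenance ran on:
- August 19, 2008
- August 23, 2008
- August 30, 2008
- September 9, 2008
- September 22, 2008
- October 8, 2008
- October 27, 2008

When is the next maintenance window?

November 18, 2008

The spacing grows by 3 each time: 4, 7, 10, 13, 16, 19 days.
Next gap: 22 days. October 27, 2008 + 22 days = November 18, 2008.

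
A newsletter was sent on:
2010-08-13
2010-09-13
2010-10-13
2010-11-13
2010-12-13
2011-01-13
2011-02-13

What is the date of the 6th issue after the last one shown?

2011-08-13

Each date is the 13th; the gaps (31, 30, 31, 30, 31, 31) track the month lengths.
The rule is the 13th of each month.
March 2011: 2011-03-13.
Next: April 2011 → 2011-04-13.
Next: May 2011 → 2011-05-13.
June 2011: 2011-06-13.
July 2011: 2011-07-13.
Next: August 2011 → 2011-08-13.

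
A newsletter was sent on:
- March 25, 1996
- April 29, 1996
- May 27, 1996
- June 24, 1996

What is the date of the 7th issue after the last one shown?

January 27, 1997

These are Mondays with 35, 28, 28-day gaps.
Each is the final Monday of its month — April 29, 1996 is past the 28th, so '4th Monday' doesn't fit.
Last Monday of July 1996: July 29, 1996.
August 1996 ends with Monday August 26, 1996.
Last Monday of September 1996: September 30, 1996.
October 1996 ends with Monday October 28, 1996.
November 1996 ends with Monday November 25, 1996.
December 1996 ends with Monday December 30, 1996.
Last Monday of January 1997: January 27, 1997.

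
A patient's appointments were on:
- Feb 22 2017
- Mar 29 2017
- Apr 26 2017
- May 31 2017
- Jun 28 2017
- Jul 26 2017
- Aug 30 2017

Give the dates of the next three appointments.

Sep 27 2017, Oct 25 2017, Nov 29 2017

Every date is a Wednesday; gaps 35, 28, 35, 28, 28, 35 days.
Each is the last Wednesday of its month (at least one falls on the 29th or later, ruling out '4th Wednesday').
Last Wednesday of September 2017: Sep 27 2017.
Last Wednesday of October 2017: Oct 25 2017.
Last Wednesday of November 2017: Nov 29 2017.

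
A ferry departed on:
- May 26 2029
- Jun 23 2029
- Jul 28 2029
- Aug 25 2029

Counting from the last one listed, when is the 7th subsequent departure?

Mar 23 2030

All dates are Saturdays, 28, 35, 28 days apart.
Specifically, the 4th Saturday of each month.
4th Saturday of September 2029: Sep 22 2029.
4th Saturday of October 2029: Oct 27 2029.
November 2029 — 4th Saturday is Nov 24 2029.
December 2029 — 4th Saturday is Dec 22 2029.
4th Saturday of January 2030: Jan 26 2030.
4th Saturday of February 2030: Feb 23 2030.
March 2030 — 4th Saturday is Mar 23 2030.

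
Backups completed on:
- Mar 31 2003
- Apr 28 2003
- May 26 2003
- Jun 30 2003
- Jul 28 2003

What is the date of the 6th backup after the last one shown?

Jan 26 2004

Every date is a Monday; gaps 28, 28, 35, 28 days.
Each is the last Monday of its month (at least one falls on the 29th or later, ruling out '4th Monday').
Last Monday of August 2003: Aug 25 2003.
Last Monday of September 2003: Sep 29 2003.
Last Monday of October 2003: Oct 27 2003.
Last Monday of November 2003: Nov 24 2003.
Last Monday of December 2003: Dec 29 2003.
Last Monday of January 2004: Jan 26 2004.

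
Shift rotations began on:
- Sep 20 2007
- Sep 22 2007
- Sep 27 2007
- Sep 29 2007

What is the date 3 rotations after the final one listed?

Gaps: 2, 5, 2 days — not constant, but cyclic with period 2.
The events fall on every Thursday and Saturday.
Next Thursday: Oct 4 2007.
Next Saturday: Oct 6 2007.
The following Thursday is Oct 11 2007.

Oct 11 2007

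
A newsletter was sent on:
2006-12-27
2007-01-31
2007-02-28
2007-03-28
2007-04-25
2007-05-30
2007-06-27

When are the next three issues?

These are Wednesdays with 35, 28, 28, 28, 35, 28-day gaps.
Each is the final Wednesday of its month — 2007-01-31 is past the 28th, so '4th Wednesday' doesn't fit.
July 2007 ends with Wednesday 2007-07-25.
August 2007 ends with Wednesday 2007-08-29.
Last Wednesday of September 2007: 2007-09-26.

2007-07-25, 2007-08-29, 2007-09-26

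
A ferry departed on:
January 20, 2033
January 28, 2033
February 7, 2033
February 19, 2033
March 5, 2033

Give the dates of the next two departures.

The spacing grows by 2 each time: 8, 10, 12, 14 days.
Next gap: 16 days. March 5, 2033 + 16 days = March 21, 2033.
Next gap: 18 days. March 21, 2033 + 18 days = April 8, 2033.

March 21, 2033; April 8, 2033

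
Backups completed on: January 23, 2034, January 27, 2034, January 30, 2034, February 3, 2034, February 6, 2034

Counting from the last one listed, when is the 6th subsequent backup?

February 27, 2034

Gaps: 4, 3, 4, 3 days — not constant, but cyclic with period 2.
The events fall on every Monday and Friday.
The following Friday is February 10, 2034.
Next Monday: February 13, 2034.
The following Friday is February 17, 2034.
The following Monday is February 20, 2034.
The following Friday is February 24, 2034.
Next Monday: February 27, 2034.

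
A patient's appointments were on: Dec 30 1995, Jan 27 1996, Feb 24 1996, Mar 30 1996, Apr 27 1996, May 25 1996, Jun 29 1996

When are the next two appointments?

Jul 27 1996, Aug 31 1996

Every date is a Saturday; gaps 28, 28, 35, 28, 28, 35 days.
Each is the last Saturday of its month (at least one falls on the 29th or later, ruling out '4th Saturday').
Last Saturday of July 1996: Jul 27 1996.
August 1996 ends with Saturday Aug 31 1996.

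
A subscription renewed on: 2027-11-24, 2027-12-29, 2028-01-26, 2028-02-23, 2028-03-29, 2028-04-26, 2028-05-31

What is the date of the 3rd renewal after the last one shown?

These are Wednesdays with 35, 28, 28, 35, 28, 35-day gaps.
Each is the final Wednesday of its month — 2027-12-29 is past the 28th, so '4th Wednesday' doesn't fit.
Last Wednesday of June 2028: 2028-06-28.
Last Wednesday of July 2028: 2028-07-26.
August 2028 ends with Wednesday 2028-08-30.

2028-08-30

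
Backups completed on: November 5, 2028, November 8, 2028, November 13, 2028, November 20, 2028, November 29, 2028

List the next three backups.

Intervals are 3, 5, 7, 9 days — an arithmetic progression with common difference 2.
Next gap: 11 days. November 29, 2028 + 11 days = December 10, 2028.
Next gap: 13 days. December 10, 2028 + 13 days = December 23, 2028.
Next gap: 15 days. December 23, 2028 + 15 days = January 7, 2029.

December 10, 2028; December 23, 2028; January 7, 2029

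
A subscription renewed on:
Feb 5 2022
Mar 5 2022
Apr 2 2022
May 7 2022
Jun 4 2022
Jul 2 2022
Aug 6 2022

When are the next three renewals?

These are Saturdays at 28- or 35-day spacing (28, 28, 35, 28, 28, 35).
The pattern: 1st Saturday of the month.
September 2022 — 1st Saturday is Sep 3 2022.
1st Saturday of October 2022: Oct 1 2022.
1st Saturday of November 2022: Nov 5 2022.

Sep 3 2022, Oct 1 2022, Nov 5 2022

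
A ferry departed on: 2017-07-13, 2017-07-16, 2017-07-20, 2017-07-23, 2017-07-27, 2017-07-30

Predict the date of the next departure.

2017-08-03

Every event lands on a Thursday or Sunday (gaps cycle 3, 4, 3, 4, 3).
So the schedule is: every Thursday and Sunday.
Next Thursday: 2017-08-03.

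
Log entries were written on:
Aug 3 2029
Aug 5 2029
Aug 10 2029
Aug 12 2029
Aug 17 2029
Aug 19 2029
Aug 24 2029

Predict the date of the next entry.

The gap pattern 2, 5, 2, 5, 2, 5 repeats every 2 events.
These are the Fridays and Sundays of each week.
The following Sunday is Aug 26 2029.

Aug 26 2029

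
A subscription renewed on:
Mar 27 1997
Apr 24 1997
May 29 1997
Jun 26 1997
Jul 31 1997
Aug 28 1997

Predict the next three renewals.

Sep 25 1997, Oct 30 1997, Nov 27 1997

These are Thursdays with 28, 35, 28, 35, 28-day gaps.
Each is the final Thursday of its month — May 29 1997 is past the 28th, so '4th Thursday' doesn't fit.
Last Thursday of September 1997: Sep 25 1997.
Last Thursday of October 1997: Oct 30 1997.
Last Thursday of November 1997: Nov 27 1997.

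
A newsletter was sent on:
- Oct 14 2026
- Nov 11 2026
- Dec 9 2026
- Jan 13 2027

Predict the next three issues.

These are Wednesdays at 28- or 35-day spacing (28, 28, 35).
The pattern: 2nd Wednesday of the month.
February 2027 — 2nd Wednesday is Feb 10 2027.
2nd Wednesday of March 2027: Mar 10 2027.
April 2027 — 2nd Wednesday is Apr 14 2027.

Feb 10 2027, Mar 10 2027, Apr 14 2027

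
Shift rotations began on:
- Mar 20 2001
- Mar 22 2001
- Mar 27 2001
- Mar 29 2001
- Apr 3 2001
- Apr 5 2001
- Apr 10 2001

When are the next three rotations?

The gap pattern 2, 5, 2, 5, 2, 5 repeats every 2 events.
These are the Tuesdays and Thursdays of each week.
The following Thursday is Apr 12 2001.
Next Tuesday: Apr 17 2001.
The following Thursday is Apr 19 2001.

Apr 12 2001, Apr 17 2001, Apr 19 2001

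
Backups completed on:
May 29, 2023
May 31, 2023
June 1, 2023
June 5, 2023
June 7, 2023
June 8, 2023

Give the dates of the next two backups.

Gaps: 2, 1, 4, 2, 1 days — not constant, but cyclic with period 3.
The events fall on every Monday, Wednesday and Thursday.
The following Monday is June 12, 2023.
The following Wednesday is June 14, 2023.

June 12, 2023; June 14, 2023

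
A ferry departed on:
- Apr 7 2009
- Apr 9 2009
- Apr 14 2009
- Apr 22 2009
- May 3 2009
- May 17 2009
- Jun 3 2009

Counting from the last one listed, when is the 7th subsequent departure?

Dec 23 2009

The spacing grows by 3 each time: 2, 5, 8, 11, 14, 17 days.
Next gap: 20 days. Jun 3 2009 + 20 days = Jun 23 2009.
Next gap: 23 days. Jun 23 2009 + 23 days = Jul 16 2009.
Next gap: 26 days. Jul 16 2009 + 26 days = Aug 11 2009.
Next gap: 29 days. Aug 11 2009 + 29 days = Sep 9 2009.
Next gap: 32 days. Sep 9 2009 + 32 days = Oct 11 2009.
Next gap: 35 days. Oct 11 2009 + 35 days = Nov 15 2009.
Next gap: 38 days. Nov 15 2009 + 38 days = Dec 23 2009.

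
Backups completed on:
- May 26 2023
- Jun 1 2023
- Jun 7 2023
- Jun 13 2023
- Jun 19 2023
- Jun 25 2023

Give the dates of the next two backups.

Gaps between consecutive events: 6, 6, 6, 6, 6 days — a constant 6-day interval.
Jun 25 2023 + 6 days = Jul 1 2023.
Jul 1 2023 + 6 days = Jul 7 2023.

Jul 1 2023, Jul 7 2023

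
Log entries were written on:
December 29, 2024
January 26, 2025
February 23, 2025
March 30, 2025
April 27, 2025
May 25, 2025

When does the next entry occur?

All Sundays; the gaps (28, 28, 35, 28, 28) vary with month length.
This is the last Sunday of each month.
Last Sunday of June 2025: June 29, 2025.

June 29, 2025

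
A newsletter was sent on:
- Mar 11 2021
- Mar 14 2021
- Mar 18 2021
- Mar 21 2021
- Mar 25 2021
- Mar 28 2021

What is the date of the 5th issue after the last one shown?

Apr 15 2021

Gaps: 3, 4, 3, 4, 3 days — not constant, but cyclic with period 2.
The events fall on every Thursday and Sunday.
The following Thursday is Apr 1 2021.
The following Sunday is Apr 4 2021.
Next Thursday: Apr 8 2021.
The following Sunday is Apr 11 2021.
The following Thursday is Apr 15 2021.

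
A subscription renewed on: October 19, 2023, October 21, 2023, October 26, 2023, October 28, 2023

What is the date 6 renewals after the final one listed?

Every event lands on a Thursday or Saturday (gaps cycle 2, 5, 2).
So the schedule is: every Thursday and Saturday.
Next Thursday: November 2, 2023.
Next Saturday: November 4, 2023.
The following Thursday is November 9, 2023.
The following Saturday is November 11, 2023.
Next Thursday: November 16, 2023.
The following Saturday is November 18, 2023.

November 18, 2023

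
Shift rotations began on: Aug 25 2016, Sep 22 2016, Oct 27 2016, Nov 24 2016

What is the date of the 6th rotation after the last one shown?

All dates are Thursdays, 28, 35, 28 days apart.
Specifically, the 4th Thursday of each month.
4th Thursday of December 2016: Dec 22 2016.
January 2017 — 4th Thursday is Jan 26 2017.
February 2017 — 4th Thursday is Feb 23 2017.
March 2017 — 4th Thursday is Mar 23 2017.
April 2017 — 4th Thursday is Apr 27 2017.
4th Thursday of May 2017: May 25 2017.

May 25 2017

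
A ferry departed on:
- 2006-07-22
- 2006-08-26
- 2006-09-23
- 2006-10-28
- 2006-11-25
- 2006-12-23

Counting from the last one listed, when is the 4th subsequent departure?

2007-04-28

Gaps: 35, 28, 35, 28, 28 days — a mix of 28 and 35. Every date is a Saturday.
Each is the 4th Saturday of its month.
January 2007 — 4th Saturday is 2007-01-27.
February 2007 — 4th Saturday is 2007-02-24.
4th Saturday of March 2007: 2007-03-24.
April 2007 — 4th Saturday is 2007-04-28.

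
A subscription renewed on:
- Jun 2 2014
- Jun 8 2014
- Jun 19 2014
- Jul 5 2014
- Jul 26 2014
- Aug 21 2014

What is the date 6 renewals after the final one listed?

The spacing grows by 5 each time: 6, 11, 16, 21, 26 days.
Next gap: 31 days. Aug 21 2014 + 31 days = Sep 21 2014.
Next gap: 36 days. Sep 21 2014 + 36 days = Oct 27 2014.
Next gap: 41 days. Oct 27 2014 + 41 days = Dec 7 2014.
Next gap: 46 days. Dec 7 2014 + 46 days = Jan 22 2015.
Next gap: 51 days. Jan 22 2015 + 51 days = Mar 14 2015.
Next gap: 56 days. Mar 14 2015 + 56 days = May 9 2015.

May 9 2015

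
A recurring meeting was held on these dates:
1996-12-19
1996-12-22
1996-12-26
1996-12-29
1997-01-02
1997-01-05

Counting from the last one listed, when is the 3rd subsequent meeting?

1997-01-16

Every event lands on a Thursday or Sunday (gaps cycle 3, 4, 3, 4, 3).
So the schedule is: every Thursday and Sunday.
Next Thursday: 1997-01-09.
The following Sunday is 1997-01-12.
The following Thursday is 1997-01-16.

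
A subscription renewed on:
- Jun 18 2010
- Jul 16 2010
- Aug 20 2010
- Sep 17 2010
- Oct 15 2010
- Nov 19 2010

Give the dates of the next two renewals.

Gaps: 28, 35, 28, 28, 35 days — a mix of 28 and 35. Every date is a Friday.
Each is the 3rd Friday of its month.
3rd Friday of December 2010: Dec 17 2010.
3rd Friday of January 2011: Jan 21 2011.

Dec 17 2010, Jan 21 2011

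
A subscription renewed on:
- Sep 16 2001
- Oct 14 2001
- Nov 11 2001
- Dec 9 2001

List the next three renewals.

Jan 6 2002, Feb 3 2002, Mar 3 2002

Every event comes 28 days after the last (28, 28, 28).
Dec 9 2001 + 28 days = Jan 6 2002.
Jan 6 2002 + 28 days = Feb 3 2002.
Feb 3 2002 + 28 days = Mar 3 2002.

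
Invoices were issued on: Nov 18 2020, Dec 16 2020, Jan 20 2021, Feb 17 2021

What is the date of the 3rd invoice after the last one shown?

These are Wednesdays at 28- or 35-day spacing (28, 35, 28).
The pattern: 3rd Wednesday of the month.
3rd Wednesday of March 2021: Mar 17 2021.
April 2021 — 3rd Wednesday is Apr 21 2021.
3rd Wednesday of May 2021: May 19 2021.

May 19 2021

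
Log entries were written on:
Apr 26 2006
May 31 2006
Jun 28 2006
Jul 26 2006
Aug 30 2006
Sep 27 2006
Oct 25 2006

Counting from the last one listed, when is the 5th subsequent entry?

Every date is a Wednesday; gaps 35, 28, 28, 35, 28, 28 days.
Each is the last Wednesday of its month (at least one falls on the 29th or later, ruling out '4th Wednesday').
November 2006 ends with Wednesday Nov 29 2006.
December 2006 ends with Wednesday Dec 27 2006.
January 2007 ends with Wednesday Jan 31 2007.
Last Wednesday of February 2007: Feb 28 2007.
Last Wednesday of March 2007: Mar 28 2007.

Mar 28 2007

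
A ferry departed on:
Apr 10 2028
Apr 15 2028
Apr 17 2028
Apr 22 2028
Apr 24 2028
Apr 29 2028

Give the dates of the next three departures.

May 1 2028, May 6 2028, May 8 2028

Every event lands on a Monday or Saturday (gaps cycle 5, 2, 5, 2, 5).
So the schedule is: every Monday and Saturday.
Next Monday: May 1 2028.
Next Saturday: May 6 2028.
Next Monday: May 8 2028.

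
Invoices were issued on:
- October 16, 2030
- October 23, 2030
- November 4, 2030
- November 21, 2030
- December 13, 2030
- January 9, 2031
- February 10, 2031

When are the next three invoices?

March 19, 2031; April 30, 2031; June 16, 2031

The spacing grows by 5 each time: 7, 12, 17, 22, 27, 32 days.
Next gap: 37 days. February 10, 2031 + 37 days = March 19, 2031.
Next gap: 42 days. March 19, 2031 + 42 days = April 30, 2031.
Next gap: 47 days. April 30, 2031 + 47 days = June 16, 2031.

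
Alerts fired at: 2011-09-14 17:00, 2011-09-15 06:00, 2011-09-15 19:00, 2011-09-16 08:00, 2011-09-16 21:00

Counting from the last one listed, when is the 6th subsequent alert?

The interval is a steady 13 hours (13, 13, 13, 13).
2011-09-16 21:00 + 13 h = 2011-09-17 10:00.
2011-09-17 10:00 + 13 h = 2011-09-17 23:00.
2011-09-17 23:00 + 13 h = 2011-09-18 12:00.
2011-09-18 12:00 + 13 h = 2011-09-19 01:00.
2011-09-19 01:00 + 13 h = 2011-09-19 14:00.
2011-09-19 14:00 + 13 h = 2011-09-20 03:00.

2011-09-20 03:00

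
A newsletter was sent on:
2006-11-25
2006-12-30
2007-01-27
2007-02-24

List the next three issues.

Every date is a Saturday; gaps 35, 28, 28 days.
Each is the last Saturday of its month (at least one falls on the 29th or later, ruling out '4th Saturday').
March 2007 ends with Saturday 2007-03-31.
April 2007 ends with Saturday 2007-04-28.
May 2007 ends with Saturday 2007-05-26.

2007-03-31, 2007-04-28, 2007-05-26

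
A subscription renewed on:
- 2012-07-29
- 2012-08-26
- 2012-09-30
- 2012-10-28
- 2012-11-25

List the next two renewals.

2012-12-30, 2013-01-27

Every date is a Sunday; gaps 28, 35, 28, 28 days.
Each is the last Sunday of its month (at least one falls on the 29th or later, ruling out '4th Sunday').
Last Sunday of December 2012: 2012-12-30.
Last Sunday of January 2013: 2013-01-27.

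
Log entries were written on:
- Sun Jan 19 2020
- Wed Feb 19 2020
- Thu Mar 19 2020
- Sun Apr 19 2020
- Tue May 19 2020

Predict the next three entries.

Gaps: 31, 29, 31, 30 days — not constant. Every event is on the 19th of the month.
Pattern: the 19th of each month.
June 2020: Fri Jun 19 2020.
Next: July 2020 → Sun Jul 19 2020.
Next: August 2020 → Wed Aug 19 2020.

Fri Jun 19 2020, Sun Jul 19 2020, Wed Aug 19 2020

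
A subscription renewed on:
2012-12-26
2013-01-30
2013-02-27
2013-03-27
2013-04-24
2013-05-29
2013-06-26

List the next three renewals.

2013-07-31, 2013-08-28, 2013-09-25

Every date is a Wednesday; gaps 35, 28, 28, 28, 35, 28 days.
Each is the last Wednesday of its month (at least one falls on the 29th or later, ruling out '4th Wednesday').
July 2013 ends with Wednesday 2013-07-31.
Last Wednesday of August 2013: 2013-08-28.
Last Wednesday of September 2013: 2013-09-25.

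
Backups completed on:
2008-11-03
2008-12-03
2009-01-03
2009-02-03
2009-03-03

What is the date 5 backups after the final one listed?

2009-08-03

Gaps: 30, 31, 31, 28 days — not constant. Every event is on the 3rd of the month.
Pattern: the 3rd of each month.
Next: April 2009 → 2009-04-03.
May 2009: 2009-05-03.
June 2009: 2009-06-03.
July 2009: 2009-07-03.
Next: August 2009 → 2009-08-03.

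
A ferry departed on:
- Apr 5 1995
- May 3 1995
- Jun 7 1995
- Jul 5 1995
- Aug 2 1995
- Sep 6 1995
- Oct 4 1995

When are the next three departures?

All dates are Wednesdays, 28, 35, 28, 28, 35, 28 days apart.
Specifically, the 1st Wednesday of each month.
November 1995 — 1st Wednesday is Nov 1 1995.
December 1995 — 1st Wednesday is Dec 6 1995.
January 1996 — 1st Wednesday is Jan 3 1996.

Nov 1 1995, Dec 6 1995, Jan 3 1996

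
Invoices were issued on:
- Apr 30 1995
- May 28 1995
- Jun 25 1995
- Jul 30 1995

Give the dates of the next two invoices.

Aug 27 1995, Sep 24 1995

These are Sundays with 28, 28, 35-day gaps.
Each is the final Sunday of its month — Apr 30 1995 is past the 28th, so '4th Sunday' doesn't fit.
August 1995 ends with Sunday Aug 27 1995.
September 1995 ends with Sunday Sep 24 1995.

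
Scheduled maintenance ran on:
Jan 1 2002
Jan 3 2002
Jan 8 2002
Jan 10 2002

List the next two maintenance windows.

The gap pattern 2, 5, 2 repeats every 2 events.
These are the Tuesdays and Thursdays of each week.
Next Tuesday: Jan 15 2002.
The following Thursday is Jan 17 2002.

Jan 15 2002, Jan 17 2002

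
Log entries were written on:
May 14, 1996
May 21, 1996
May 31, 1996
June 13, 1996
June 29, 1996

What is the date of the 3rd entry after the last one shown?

September 3, 1996

Intervals are 7, 10, 13, 16 days — an arithmetic progression with common difference 3.
Next gap: 19 days. June 29, 1996 + 19 days = July 18, 1996.
Next gap: 22 days. July 18, 1996 + 22 days = August 9, 1996.
Next gap: 25 days. August 9, 1996 + 25 days = September 3, 1996.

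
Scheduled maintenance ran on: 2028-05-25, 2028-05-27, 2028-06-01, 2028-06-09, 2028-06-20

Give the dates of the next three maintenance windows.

2028-07-04, 2028-07-21, 2028-08-10

Gaps: 2, 5, 8, 11 days — each gap is 3 larger than the previous one.
Next gap: 14 days. 2028-06-20 + 14 days = 2028-07-04.
Next gap: 17 days. 2028-07-04 + 17 days = 2028-07-21.
Next gap: 20 days. 2028-07-21 + 20 days = 2028-08-10.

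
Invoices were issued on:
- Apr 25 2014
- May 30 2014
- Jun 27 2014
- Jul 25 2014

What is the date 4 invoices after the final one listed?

Nov 28 2014

These are Fridays with 35, 28, 28-day gaps.
Each is the final Friday of its month — May 30 2014 is past the 28th, so '4th Friday' doesn't fit.
August 2014 ends with Friday Aug 29 2014.
September 2014 ends with Friday Sep 26 2014.
Last Friday of October 2014: Oct 31 2014.
Last Friday of November 2014: Nov 28 2014.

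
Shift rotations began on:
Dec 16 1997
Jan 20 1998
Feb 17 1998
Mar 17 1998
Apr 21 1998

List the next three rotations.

May 19 1998, Jun 16 1998, Jul 21 1998

All dates are Tuesdays, 35, 28, 28, 35 days apart.
Specifically, the 3rd Tuesday of each month.
3rd Tuesday of May 1998: May 19 1998.
June 1998 — 3rd Tuesday is Jun 16 1998.
July 1998 — 3rd Tuesday is Jul 21 1998.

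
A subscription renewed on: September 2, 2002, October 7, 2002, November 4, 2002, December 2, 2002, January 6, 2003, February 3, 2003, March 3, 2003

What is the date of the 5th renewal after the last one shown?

August 4, 2003

All dates are Mondays, 35, 28, 28, 35, 28, 28 days apart.
Specifically, the 1st Monday of each month.
April 2003 — 1st Monday is April 7, 2003.
1st Monday of May 2003: May 5, 2003.
June 2003 — 1st Monday is June 2, 2003.
1st Monday of July 2003: July 7, 2003.
August 2003 — 1st Monday is August 4, 2003.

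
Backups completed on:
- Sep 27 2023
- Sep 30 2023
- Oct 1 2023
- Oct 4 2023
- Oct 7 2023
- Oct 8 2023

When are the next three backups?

Oct 11 2023, Oct 14 2023, Oct 15 2023

The gap pattern 3, 1, 3, 3, 1 repeats every 3 events.
These are the Wednesdays, Saturdays and Sundays of each week.
The following Wednesday is Oct 11 2023.
The following Saturday is Oct 14 2023.
Next Sunday: Oct 15 2023.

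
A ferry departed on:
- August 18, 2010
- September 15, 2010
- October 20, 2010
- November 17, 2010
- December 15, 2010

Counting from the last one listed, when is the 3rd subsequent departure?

All dates are Wednesdays, 28, 35, 28, 28 days apart.
Specifically, the 3rd Wednesday of each month.
January 2011 — 3rd Wednesday is January 19, 2011.
February 2011 — 3rd Wednesday is February 16, 2011.
3rd Wednesday of March 2011: March 16, 2011.

March 16, 2011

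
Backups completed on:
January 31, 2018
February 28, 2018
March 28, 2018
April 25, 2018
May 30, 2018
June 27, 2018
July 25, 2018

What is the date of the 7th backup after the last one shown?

February 27, 2019

All Wednesdays; the gaps (28, 28, 28, 35, 28, 28) vary with month length.
This is the last Wednesday of each month.
Last Wednesday of August 2018: August 29, 2018.
Last Wednesday of September 2018: September 26, 2018.
Last Wednesday of October 2018: October 31, 2018.
November 2018 ends with Wednesday November 28, 2018.
Last Wednesday of December 2018: December 26, 2018.
January 2019 ends with Wednesday January 30, 2019.
February 2019 ends with Wednesday February 27, 2019.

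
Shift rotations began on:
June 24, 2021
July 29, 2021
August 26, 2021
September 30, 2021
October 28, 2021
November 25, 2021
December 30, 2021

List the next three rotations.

All Thursdays; the gaps (35, 28, 35, 28, 28, 35) vary with month length.
This is the last Thursday of each month.
Last Thursday of January 2022: January 27, 2022.
Last Thursday of February 2022: February 24, 2022.
March 2022 ends with Thursday March 31, 2022.

January 27, 2022; February 24, 2022; March 31, 2022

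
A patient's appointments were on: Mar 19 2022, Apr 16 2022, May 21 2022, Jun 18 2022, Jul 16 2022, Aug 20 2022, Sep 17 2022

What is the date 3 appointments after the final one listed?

All dates are Saturdays, 28, 35, 28, 28, 35, 28 days apart.
Specifically, the 3rd Saturday of each month.
October 2022 — 3rd Saturday is Oct 15 2022.
3rd Saturday of November 2022: Nov 19 2022.
3rd Saturday of December 2022: Dec 17 2022.

Dec 17 2022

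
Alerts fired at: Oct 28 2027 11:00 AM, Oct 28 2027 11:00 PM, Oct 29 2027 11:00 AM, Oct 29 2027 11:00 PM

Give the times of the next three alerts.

Spacing: 12, 12, 12 h — constant 12 h.
Oct 29 2027 11:00 PM + 12 h = Oct 30 2027 11:00 AM.
Oct 30 2027 11:00 AM + 12 h = Oct 30 2027 11:00 PM.
Oct 30 2027 11:00 PM + 12 h = Oct 31 2027 11:00 AM.

Oct 30 2027 11:00 AM, Oct 30 2027 11:00 PM, Oct 31 2027 11:00 AM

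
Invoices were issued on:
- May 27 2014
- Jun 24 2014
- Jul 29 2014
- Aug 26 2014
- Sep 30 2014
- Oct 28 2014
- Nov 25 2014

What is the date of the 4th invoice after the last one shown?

Every date is a Tuesday; gaps 28, 35, 28, 35, 28, 28 days.
Each is the last Tuesday of its month (at least one falls on the 29th or later, ruling out '4th Tuesday').
December 2014 ends with Tuesday Dec 30 2014.
Last Tuesday of January 2015: Jan 27 2015.
Last Tuesday of February 2015: Feb 24 2015.
Last Tuesday of March 2015: Mar 31 2015.

Mar 31 2015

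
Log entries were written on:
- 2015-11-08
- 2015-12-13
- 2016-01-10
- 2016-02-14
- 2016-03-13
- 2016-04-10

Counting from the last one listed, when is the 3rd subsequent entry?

All dates are Sundays, 35, 28, 35, 28, 28 days apart.
Specifically, the 2nd Sunday of each month.
May 2016 — 2nd Sunday is 2016-05-08.
2nd Sunday of June 2016: 2016-06-12.
2nd Sunday of July 2016: 2016-07-10.

2016-07-10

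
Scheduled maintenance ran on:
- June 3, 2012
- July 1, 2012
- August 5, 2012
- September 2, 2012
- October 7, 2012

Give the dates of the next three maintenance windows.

November 4, 2012; December 2, 2012; January 6, 2013

Gaps: 28, 35, 28, 35 days — a mix of 28 and 35. Every date is a Sunday.
Each is the 1st Sunday of its month.
1st Sunday of November 2012: November 4, 2012.
1st Sunday of December 2012: December 2, 2012.
January 2013 — 1st Sunday is January 6, 2013.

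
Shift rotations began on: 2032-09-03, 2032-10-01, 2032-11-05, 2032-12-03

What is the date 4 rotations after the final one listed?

2033-04-01

All dates are Fridays, 28, 35, 28 days apart.
Specifically, the 1st Friday of each month.
1st Friday of January 2033: 2033-01-07.
February 2033 — 1st Friday is 2033-02-04.
1st Friday of March 2033: 2033-03-04.
April 2033 — 1st Friday is 2033-04-01.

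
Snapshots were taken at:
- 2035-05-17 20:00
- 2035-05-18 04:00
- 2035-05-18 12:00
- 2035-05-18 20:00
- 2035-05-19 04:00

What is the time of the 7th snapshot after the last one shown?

2035-05-21 12:00

Spacing: 8, 8, 8, 8 h — constant 8 h.
2035-05-19 04:00 + 8 h = 2035-05-19 12:00.
2035-05-19 12:00 + 8 h = 2035-05-19 20:00.
2035-05-19 20:00 + 8 h = 2035-05-20 04:00.
2035-05-20 04:00 + 8 h = 2035-05-20 12:00.
2035-05-20 12:00 + 8 h = 2035-05-20 20:00.
2035-05-20 20:00 + 8 h = 2035-05-21 04:00.
2035-05-21 04:00 + 8 h = 2035-05-21 12:00.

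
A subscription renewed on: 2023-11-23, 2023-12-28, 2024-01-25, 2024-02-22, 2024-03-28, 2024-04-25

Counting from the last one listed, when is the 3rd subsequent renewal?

All dates are Thursdays, 35, 28, 28, 35, 28 days apart.
Specifically, the 4th Thursday of each month.
4th Thursday of May 2024: 2024-05-23.
June 2024 — 4th Thursday is 2024-06-27.
4th Thursday of July 2024: 2024-07-25.

2024-07-25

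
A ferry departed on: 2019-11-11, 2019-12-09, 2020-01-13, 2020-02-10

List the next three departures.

2020-03-09, 2020-04-13, 2020-05-11

These are Mondays at 28- or 35-day spacing (28, 35, 28).
The pattern: 2nd Monday of the month.
2nd Monday of March 2020: 2020-03-09.
2nd Monday of April 2020: 2020-04-13.
2nd Monday of May 2020: 2020-05-11.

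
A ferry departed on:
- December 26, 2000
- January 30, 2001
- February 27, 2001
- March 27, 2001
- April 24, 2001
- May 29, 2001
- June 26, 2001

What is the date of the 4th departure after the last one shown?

October 30, 2001

These are Tuesdays with 35, 28, 28, 28, 35, 28-day gaps.
Each is the final Tuesday of its month — January 30, 2001 is past the 28th, so '4th Tuesday' doesn't fit.
July 2001 ends with Tuesday July 31, 2001.
Last Tuesday of August 2001: August 28, 2001.
Last Tuesday of September 2001: September 25, 2001.
Last Tuesday of October 2001: October 30, 2001.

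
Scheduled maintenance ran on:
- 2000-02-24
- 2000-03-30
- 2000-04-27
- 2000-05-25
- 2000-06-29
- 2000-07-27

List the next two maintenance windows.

2000-08-31, 2000-09-28

Every date is a Thursday; gaps 35, 28, 28, 35, 28 days.
Each is the last Thursday of its month (at least one falls on the 29th or later, ruling out '4th Thursday').
August 2000 ends with Thursday 2000-08-31.
September 2000 ends with Thursday 2000-09-28.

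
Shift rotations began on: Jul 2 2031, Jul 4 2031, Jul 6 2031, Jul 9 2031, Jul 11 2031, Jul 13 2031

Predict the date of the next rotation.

Every event lands on a Wednesday or Friday or Sunday (gaps cycle 2, 2, 3, 2, 2).
So the schedule is: every Wednesday, Friday and Sunday.
The following Wednesday is Jul 16 2031.

Jul 16 2031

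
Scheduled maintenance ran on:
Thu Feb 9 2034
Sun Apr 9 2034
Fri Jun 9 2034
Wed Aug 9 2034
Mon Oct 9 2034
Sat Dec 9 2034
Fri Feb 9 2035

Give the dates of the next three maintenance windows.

Gaps: 59, 61, 61, 61, 61, 62 days — not constant. Every event is on the 9th of the month.
Pattern: the 9th of every 2 months.
April 2035: Mon Apr 9 2035.
June 2035: Sat Jun 9 2035.
Next: August 2035 → Thu Aug 9 2035.

Mon Apr 9 2035, Sat Jun 9 2035, Thu Aug 9 2035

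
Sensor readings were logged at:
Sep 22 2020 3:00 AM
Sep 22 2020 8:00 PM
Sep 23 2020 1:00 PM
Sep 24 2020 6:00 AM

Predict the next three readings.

Sep 24 2020 11:00 PM, Sep 25 2020 4:00 PM, Sep 26 2020 9:00 AM

Spacing: 17, 17, 17 h — constant 17 h.
Sep 24 2020 6:00 AM + 17 h = Sep 24 2020 11:00 PM.
Sep 24 2020 11:00 PM + 17 h = Sep 25 2020 4:00 PM.
Sep 25 2020 4:00 PM + 17 h = Sep 26 2020 9:00 AM.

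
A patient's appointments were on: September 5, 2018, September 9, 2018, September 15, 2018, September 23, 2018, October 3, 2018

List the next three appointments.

October 15, 2018; October 29, 2018; November 14, 2018

Gaps: 4, 6, 8, 10 days — each gap is 2 larger than the previous one.
Next gap: 12 days. October 3, 2018 + 12 days = October 15, 2018.
Next gap: 14 days. October 15, 2018 + 14 days = October 29, 2018.
Next gap: 16 days. October 29, 2018 + 16 days = November 14, 2018.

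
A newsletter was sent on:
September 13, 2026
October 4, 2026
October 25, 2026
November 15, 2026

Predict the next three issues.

December 6, 2026; December 27, 2026; January 17, 2027

Gaps between consecutive events: 21, 21, 21 days — a constant 21-day interval.
November 15, 2026 + 21 days = December 6, 2026.
December 6, 2026 + 21 days = December 27, 2026.
December 27, 2026 + 21 days = January 17, 2027.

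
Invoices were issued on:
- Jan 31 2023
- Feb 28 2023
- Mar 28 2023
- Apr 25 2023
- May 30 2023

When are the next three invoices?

Jun 27 2023, Jul 25 2023, Aug 29 2023

These are Tuesdays with 28, 28, 28, 35-day gaps.
Each is the final Tuesday of its month — Jan 31 2023 is past the 28th, so '4th Tuesday' doesn't fit.
June 2023 ends with Tuesday Jun 27 2023.
July 2023 ends with Tuesday Jul 25 2023.
Last Tuesday of August 2023: Aug 29 2023.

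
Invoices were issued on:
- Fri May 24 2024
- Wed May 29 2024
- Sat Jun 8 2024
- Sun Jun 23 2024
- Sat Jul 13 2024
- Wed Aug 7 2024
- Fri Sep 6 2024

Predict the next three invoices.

Fri Oct 11 2024, Wed Nov 20 2024, Sat Jan 4 2025

The spacing grows by 5 each time: 5, 10, 15, 20, 25, 30 days.
Next gap: 35 days. Fri Sep 6 2024 + 35 days = Fri Oct 11 2024.
Next gap: 40 days. Fri Oct 11 2024 + 40 days = Wed Nov 20 2024.
Next gap: 45 days. Wed Nov 20 2024 + 45 days = Sat Jan 4 2025.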